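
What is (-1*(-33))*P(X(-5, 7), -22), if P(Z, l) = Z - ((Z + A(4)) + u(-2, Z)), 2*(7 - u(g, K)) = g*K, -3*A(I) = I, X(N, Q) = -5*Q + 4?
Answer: 836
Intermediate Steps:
X(N, Q) = 4 - 5*Q
A(I) = -I/3
u(g, K) = 7 - K*g/2 (u(g, K) = 7 - g*K/2 = 7 - K*g/2)
P(Z, l) = -17/3 - Z (P(Z, l) = Z - ((Z - ⅓*4) + (7 - ½*Z*(-2))) = Z - ((Z - 4/3) + (7 + Z)) = Z - ((-4/3 + Z) + (7 + Z)) = Z - (17/3 + 2*Z) = Z + (-17/3 - 2*Z) = -17/3 - Z)
(-1*(-33))*P(X(-5, 7), -22) = (-1*(-33))*(-17/3 - (4 - 5*7)) = 33*(-17/3 - (4 - 35)) = 33*(-17/3 - 1*(-31)) = 33*(-17/3 + 31) = 33*(76/3) = 836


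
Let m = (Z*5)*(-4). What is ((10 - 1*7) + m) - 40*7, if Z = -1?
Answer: -257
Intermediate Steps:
m = 20 (m = -1*5*(-4) = -5*(-4) = 20)
((10 - 1*7) + m) - 40*7 = ((10 - 1*7) + 20) - 40*7 = ((10 - 7) + 20) - 280 = (3 + 20) - 280 = 23 - 280 = -257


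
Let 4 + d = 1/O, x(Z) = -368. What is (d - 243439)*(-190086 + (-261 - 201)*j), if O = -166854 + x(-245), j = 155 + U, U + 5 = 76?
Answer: 5994363273320403/83611 ≈ 7.1694e+10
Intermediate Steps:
U = 71 (U = -5 + 76 = 71)
j = 226 (j = 155 + 71 = 226)
O = -167222 (O = -166854 - 368 = -167222)
d = -668889/167222 (d = -4 + 1/(-167222) = -4 - 1/167222 = -668889/167222 ≈ -4.0000)
(d - 243439)*(-190086 + (-261 - 201)*j) = (-668889/167222 - 243439)*(-190086 + (-261 - 201)*226) = -40709025347*(-190086 - 462*226)/167222 = -40709025347*(-190086 - 104412)/167222 = -40709025347/167222*(-294498) = 5994363273320403/83611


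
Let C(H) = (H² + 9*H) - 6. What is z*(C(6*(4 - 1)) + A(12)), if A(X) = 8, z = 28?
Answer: 13664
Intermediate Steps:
C(H) = -6 + H² + 9*H
z*(C(6*(4 - 1)) + A(12)) = 28*((-6 + (6*(4 - 1))² + 9*(6*(4 - 1))) + 8) = 28*((-6 + (6*3)² + 9*(6*3)) + 8) = 28*((-6 + 18² + 9*18) + 8) = 28*((-6 + 324 + 162) + 8) = 28*(480 + 8) = 28*488 = 13664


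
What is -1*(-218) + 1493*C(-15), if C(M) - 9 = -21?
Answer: -17698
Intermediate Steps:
C(M) = -12 (C(M) = 9 - 21 = -12)
-1*(-218) + 1493*C(-15) = -1*(-218) + 1493*(-12) = 218 - 17916 = -17698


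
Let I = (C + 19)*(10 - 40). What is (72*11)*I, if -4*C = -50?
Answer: -748440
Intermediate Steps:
C = 25/2 (C = -1/4*(-50) = 25/2 ≈ 12.500)
I = -945 (I = (25/2 + 19)*(10 - 40) = (63/2)*(-30) = -945)
(72*11)*I = (72*11)*(-945) = 792*(-945) = -748440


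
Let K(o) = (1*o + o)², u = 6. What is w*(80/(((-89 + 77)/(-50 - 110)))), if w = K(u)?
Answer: 153600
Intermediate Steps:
K(o) = 4*o² (K(o) = (o + o)² = (2*o)² = 4*o²)
w = 144 (w = 4*6² = 4*36 = 144)
w*(80/(((-89 + 77)/(-50 - 110)))) = 144*(80/(((-89 + 77)/(-50 - 110)))) = 144*(80/((-12/(-160)))) = 144*(80/((-12*(-1/160)))) = 144*(80/(3/40)) = 144*(80*(40/3)) = 144*(3200/3) = 153600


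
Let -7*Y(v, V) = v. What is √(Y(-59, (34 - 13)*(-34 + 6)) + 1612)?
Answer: √79401/7 ≈ 40.255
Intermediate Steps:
Y(v, V) = -v/7
√(Y(-59, (34 - 13)*(-34 + 6)) + 1612) = √(-⅐*(-59) + 1612) = √(59/7 + 1612) = √(11343/7) = √79401/7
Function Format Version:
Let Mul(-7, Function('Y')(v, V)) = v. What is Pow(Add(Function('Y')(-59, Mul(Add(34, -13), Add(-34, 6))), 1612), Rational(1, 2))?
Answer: Mul(Rational(1, 7), Pow(79401, Rational(1, 2))) ≈ 40.255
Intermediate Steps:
Function('Y')(v, V) = Mul(Rational(-1, 7), v)
Pow(Add(Function('Y')(-59, Mul(Add(34, -13), Add(-34, 6))), 1612), Rational(1, 2)) = Pow(Add(Mul(Rational(-1, 7), -59), 1612), Rational(1, 2)) = Pow(Add(Rational(59, 7), 1612), Rational(1, 2)) = Pow(Rational(11343, 7), Rational(1, 2)) = Mul(Rational(1, 7), Pow(79401, Rational(1, 2)))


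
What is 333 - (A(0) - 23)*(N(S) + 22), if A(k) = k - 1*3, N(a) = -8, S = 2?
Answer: 697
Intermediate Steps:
A(k) = -3 + k (A(k) = k - 3 = -3 + k)
333 - (A(0) - 23)*(N(S) + 22) = 333 - ((-3 + 0) - 23)*(-8 + 22) = 333 - (-3 - 23)*14 = 333 - (-26)*14 = 333 - 1*(-364) = 333 + 364 = 697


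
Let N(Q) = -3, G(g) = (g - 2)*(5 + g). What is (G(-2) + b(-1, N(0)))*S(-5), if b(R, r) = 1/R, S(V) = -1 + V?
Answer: 78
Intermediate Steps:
G(g) = (-2 + g)*(5 + g)
(G(-2) + b(-1, N(0)))*S(-5) = ((-10 + (-2)² + 3*(-2)) + 1/(-1))*(-1 - 5) = ((-10 + 4 - 6) - 1)*(-6) = (-12 - 1)*(-6) = -13*(-6) = 78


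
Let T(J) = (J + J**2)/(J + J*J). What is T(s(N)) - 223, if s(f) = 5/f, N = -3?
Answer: -222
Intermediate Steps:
T(J) = 1 (T(J) = (J + J**2)/(J + J**2) = 1)
T(s(N)) - 223 = 1 - 223 = -222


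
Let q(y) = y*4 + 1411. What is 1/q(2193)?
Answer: 1/10183 ≈ 9.8203e-5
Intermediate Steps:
q(y) = 1411 + 4*y (q(y) = 4*y + 1411 = 1411 + 4*y)
1/q(2193) = 1/(1411 + 4*2193) = 1/(1411 + 8772) = 1/10183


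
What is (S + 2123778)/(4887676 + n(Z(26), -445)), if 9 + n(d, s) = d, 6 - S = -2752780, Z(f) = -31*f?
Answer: 696652/698123 ≈ 0.99789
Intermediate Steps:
S = 2752786 (S = 6 - 1*(-2752780) = 6 + 2752780 = 2752786)
n(d, s) = -9 + d
(S + 2123778)/(4887676 + n(Z(26), -445)) = (2752786 + 2123778)/(4887676 + (-9 - 31*26)) = 4876564/(4887676 + (-9 - 806)) = 4876564/(4887676 - 815) = 4876564/4886861 = 4876564*(1/4886861) = 696652/698123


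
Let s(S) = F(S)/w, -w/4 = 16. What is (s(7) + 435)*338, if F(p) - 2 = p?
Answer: 4703439/32 ≈ 1.4698e+5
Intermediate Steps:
w = -64 (w = -4*16 = -64)
F(p) = 2 + p
s(S) = -1/32 - S/64 (s(S) = (2 + S)/(-64) = (2 + S)*(-1/64) = -1/32 - S/64)
(s(7) + 435)*338 = ((-1/32 - 1/64*7) + 435)*338 = ((-1/32 - 7/64) + 435)*338 = (-9/64 + 435)*338 = (27831/64)*338 = 4703439/32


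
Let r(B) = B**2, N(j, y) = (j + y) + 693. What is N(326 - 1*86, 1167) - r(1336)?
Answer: -1782796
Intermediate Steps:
N(j, y) = 693 + j + y
N(326 - 1*86, 1167) - r(1336) = (693 + (326 - 1*86) + 1167) - 1*1336**2 = (693 + (326 - 86) + 1167) - 1*1784896 = (693 + 240 + 1167) - 1784896 = 2100 - 1784896 = -1782796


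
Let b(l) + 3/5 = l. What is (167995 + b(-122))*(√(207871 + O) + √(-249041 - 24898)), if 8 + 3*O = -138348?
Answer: 24341498*√1731/15 + 839362*I*√273939/5 ≈ 6.7516e+7 + 8.7863e+7*I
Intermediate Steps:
O = -138356/3 (O = -8/3 + (⅓)*(-138348) = -8/3 - 46116 = -138356/3 ≈ -46119.)
b(l) = -⅗ + l
(167995 + b(-122))*(√(207871 + O) + √(-249041 - 24898)) = (167995 + (-⅗ - 122))*(√(207871 - 138356/3) + √(-249041 - 24898)) = (167995 - 613/5)*(√(485257/3) + √(-273939)) = 839362*(29*√1731/3 + I*√273939)/5 = 24341498*√1731/15 + 839362*I*√273939/5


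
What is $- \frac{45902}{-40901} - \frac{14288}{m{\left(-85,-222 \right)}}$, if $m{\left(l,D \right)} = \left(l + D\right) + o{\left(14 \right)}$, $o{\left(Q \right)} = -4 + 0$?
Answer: $\frac{598669010}{12720211} \approx 47.064$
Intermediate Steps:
$o{\left(Q \right)} = -4$
$m{\left(l,D \right)} = -4 + D + l$ ($m{\left(l,D \right)} = \left(l + D\right) - 4 = \left(D + l\right) - 4 = -4 + D + l$)
$- \frac{45902}{-40901} - \frac{14288}{m{\left(-85,-222 \right)}} = - \frac{45902}{-40901} - \frac{14288}{-4 - 222 - 85} = \left(-45902\right) \left(- \frac{1}{40901}\right) - \frac{14288}{-311} = \frac{45902}{40901} - - \frac{14288}{311} = \frac{45902}{40901} + \frac{14288}{311} = \frac{598669010}{12720211}$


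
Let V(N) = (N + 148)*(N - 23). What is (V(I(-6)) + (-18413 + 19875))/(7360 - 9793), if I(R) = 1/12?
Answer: 278147/350352 ≈ 0.79391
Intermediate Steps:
I(R) = 1/12
V(N) = (-23 + N)*(148 + N) (V(N) = (148 + N)*(-23 + N) = (-23 + N)*(148 + N))
(V(I(-6)) + (-18413 + 19875))/(7360 - 9793) = ((-3404 + (1/12)² + 125*(1/12)) + (-18413 + 19875))/(7360 - 9793) = ((-3404 + 1/144 + 125/12) + 1462)/(-2433) = (-488675/144 + 1462)*(-1/2433) = -278147/144*(-1/2433) = 278147/350352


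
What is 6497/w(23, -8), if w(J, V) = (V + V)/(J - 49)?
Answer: 84461/8 ≈ 10558.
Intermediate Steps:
w(J, V) = 2*V/(-49 + J) (w(J, V) = (2*V)/(-49 + J) = 2*V/(-49 + J))
6497/w(23, -8) = 6497/((2*(-8)/(-49 + 23))) = 6497/((2*(-8)/(-26))) = 6497/((2*(-8)*(-1/26))) = 6497/(8/13) = 6497*(13/8) = 84461/8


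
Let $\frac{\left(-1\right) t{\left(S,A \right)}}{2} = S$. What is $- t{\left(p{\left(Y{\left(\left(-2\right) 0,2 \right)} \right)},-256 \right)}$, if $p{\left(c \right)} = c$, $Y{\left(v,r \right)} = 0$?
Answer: $0$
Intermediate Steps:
$t{\left(S,A \right)} = - 2 S$
$- t{\left(p{\left(Y{\left(\left(-2\right) 0,2 \right)} \right)},-256 \right)} = - \left(-2\right) 0 = \left(-1\right) 0 = 0$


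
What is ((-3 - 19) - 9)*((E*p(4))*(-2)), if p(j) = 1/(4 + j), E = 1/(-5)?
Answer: -31/20 ≈ -1.5500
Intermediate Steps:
E = -⅕ ≈ -0.20000
((-3 - 19) - 9)*((E*p(4))*(-2)) = ((-3 - 19) - 9)*(-1/(5*(4 + 4))*(-2)) = (-22 - 9)*(-⅕/8*(-2)) = -31*(-⅕*⅛)*(-2) = -(-31)*(-2)/40 = -31*1/20 = -31/20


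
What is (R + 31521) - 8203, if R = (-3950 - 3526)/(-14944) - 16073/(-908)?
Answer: 19790779341/848072 ≈ 23336.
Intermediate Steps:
R = 15436445/848072 (R = -7476*(-1/14944) - 16073*(-1/908) = 1869/3736 + 16073/908 = 15436445/848072 ≈ 18.202)
(R + 31521) - 8203 = (15436445/848072 + 31521) - 8203 = 26747513957/848072 - 8203 = 19790779341/848072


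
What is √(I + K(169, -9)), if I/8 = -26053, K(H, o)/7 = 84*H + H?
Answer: I*√107869 ≈ 328.43*I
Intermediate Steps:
K(H, o) = 595*H (K(H, o) = 7*(84*H + H) = 7*(85*H) = 595*H)
I = -208424 (I = 8*(-26053) = -208424)
√(I + K(169, -9)) = √(-208424 + 595*169) = √(-208424 + 100555) = √(-107869) = I*√107869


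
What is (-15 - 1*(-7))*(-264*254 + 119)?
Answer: 535496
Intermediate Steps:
(-15 - 1*(-7))*(-264*254 + 119) = (-15 + 7)*(-67056 + 119) = -8*(-66937) = 535496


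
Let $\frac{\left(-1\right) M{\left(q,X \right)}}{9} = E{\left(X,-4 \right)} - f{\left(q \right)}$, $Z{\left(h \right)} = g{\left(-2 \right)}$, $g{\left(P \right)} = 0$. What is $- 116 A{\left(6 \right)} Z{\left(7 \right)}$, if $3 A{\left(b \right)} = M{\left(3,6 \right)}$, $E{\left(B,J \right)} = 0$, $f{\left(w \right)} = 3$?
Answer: $0$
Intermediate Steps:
$Z{\left(h \right)} = 0$
$M{\left(q,X \right)} = 27$ ($M{\left(q,X \right)} = - 9 \left(0 - 3\right) = \left(-9\right) \left(-3\right) = 27$)
$A{\left(b \right)} = 9$ ($A{\left(b \right)} = \frac{1}{3} \cdot 27 = 9$)
$- 116 A{\left(6 \right)} Z{\left(7 \right)} = \left(-116\right) 9 \cdot 0 = \left(-1044\right) 0 = 0$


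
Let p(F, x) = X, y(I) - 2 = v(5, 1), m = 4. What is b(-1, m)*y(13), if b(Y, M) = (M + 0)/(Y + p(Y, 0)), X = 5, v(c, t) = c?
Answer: 7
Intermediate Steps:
y(I) = 7 (y(I) = 2 + 5 = 7)
p(F, x) = 5
b(Y, M) = M/(5 + Y) (b(Y, M) = (M + 0)/(Y + 5) = M/(5 + Y))
b(-1, m)*y(13) = (4/(5 - 1))*7 = (4/4)*7 = (4*(¼))*7 = 1*7 = 7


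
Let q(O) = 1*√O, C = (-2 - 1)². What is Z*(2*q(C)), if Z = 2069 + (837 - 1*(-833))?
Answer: 22434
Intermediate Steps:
C = 9 (C = (-3)² = 9)
Z = 3739 (Z = 2069 + (837 + 833) = 2069 + 1670 = 3739)
q(O) = √O
Z*(2*q(C)) = 3739*(2*√9) = 3739*(2*3) = 3739*6 = 22434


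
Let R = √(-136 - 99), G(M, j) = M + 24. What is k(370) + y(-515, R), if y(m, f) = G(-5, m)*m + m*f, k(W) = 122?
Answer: -9663 - 515*I*√235 ≈ -9663.0 - 7894.8*I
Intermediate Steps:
G(M, j) = 24 + M
R = I*√235 (R = √(-235) = I*√235 ≈ 15.33*I)
y(m, f) = 19*m + f*m (y(m, f) = (24 - 5)*m + m*f = 19*m + f*m)
k(370) + y(-515, R) = 122 - 515*(19 + I*√235) = 122 + (-9785 - 515*I*√235) = -9663 - 515*I*√235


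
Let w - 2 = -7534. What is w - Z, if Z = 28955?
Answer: -36487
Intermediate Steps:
w = -7532 (w = 2 - 7534 = -7532)
w - Z = -7532 - 1*28955 = -7532 - 28955 = -36487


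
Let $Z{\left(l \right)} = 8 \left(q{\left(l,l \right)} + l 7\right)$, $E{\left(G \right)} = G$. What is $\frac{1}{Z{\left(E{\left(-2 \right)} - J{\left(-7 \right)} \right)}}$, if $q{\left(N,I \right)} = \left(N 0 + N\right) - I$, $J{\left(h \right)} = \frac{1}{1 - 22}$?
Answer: $- \frac{3}{328} \approx -0.0091463$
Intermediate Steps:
$J{\left(h \right)} = - \frac{1}{21}$ ($J{\left(h \right)} = \frac{1}{-21} = - \frac{1}{21}$)
$q{\left(N,I \right)} = N - I$ ($q{\left(N,I \right)} = \left(0 + N\right) - I = N - I$)
$Z{\left(l \right)} = 56 l$ ($Z{\left(l \right)} = 8 \left(\left(l - l\right) + l 7\right) = 8 \left(0 + 7 l\right) = 8 \cdot 7 l = 56 l$)
$\frac{1}{Z{\left(E{\left(-2 \right)} - J{\left(-7 \right)} \right)}} = \frac{1}{56 \left(-2 - - \frac{1}{21}\right)} = \frac{1}{56 \left(-2 + \frac{1}{21}\right)} = \frac{1}{56 \left(- \frac{41}{21}\right)} = \frac{1}{- \frac{328}{3}} = - \frac{3}{328}$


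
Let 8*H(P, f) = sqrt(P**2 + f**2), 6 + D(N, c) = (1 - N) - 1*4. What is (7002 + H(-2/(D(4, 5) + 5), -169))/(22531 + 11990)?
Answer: 2334/11507 + sqrt(456977)/1104672 ≈ 0.20344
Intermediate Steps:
D(N, c) = -9 - N (D(N, c) = -6 + ((1 - N) - 1*4) = -6 + ((1 - N) - 4) = -6 + (-3 - N) = -9 - N)
H(P, f) = sqrt(P**2 + f**2)/8
(7002 + H(-2/(D(4, 5) + 5), -169))/(22531 + 11990) = (7002 + sqrt((-2/((-9 - 1*4) + 5))**2 + (-169)**2)/8)/(22531 + 11990) = (7002 + sqrt((-2/((-9 - 4) + 5))**2 + 28561)/8)/34521 = (7002 + sqrt((-2/(-13 + 5))**2 + 28561)/8)*(1/34521) = (7002 + sqrt((-2/(-8))**2 + 28561)/8)*(1/34521) = (7002 + sqrt((-1/8*(-2))**2 + 28561)/8)*(1/34521) = (7002 + sqrt((1/4)**2 + 28561)/8)*(1/34521) = (7002 + sqrt(1/16 + 28561)/8)*(1/34521) = (7002 + sqrt(456977/16)/8)*(1/34521) = (7002 + (sqrt(456977)/4)/8)*(1/34521) = (7002 + sqrt(456977)/32)*(1/34521) = 2334/11507 + sqrt(456977)/1104672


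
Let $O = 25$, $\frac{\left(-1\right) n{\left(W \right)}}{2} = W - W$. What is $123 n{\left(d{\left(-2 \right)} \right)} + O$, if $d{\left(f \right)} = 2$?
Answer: $25$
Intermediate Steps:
$n{\left(W \right)} = 0$ ($n{\left(W \right)} = - 2 \left(W - W\right) = \left(-2\right) 0 = 0$)
$123 n{\left(d{\left(-2 \right)} \right)} + O = 123 \cdot 0 + 25 = 0 + 25 = 25$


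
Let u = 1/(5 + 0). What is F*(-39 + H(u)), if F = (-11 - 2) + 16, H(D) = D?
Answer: -582/5 ≈ -116.40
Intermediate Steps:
u = ⅕ (u = 1/5 = ⅕ ≈ 0.20000)
F = 3 (F = -13 + 16 = 3)
F*(-39 + H(u)) = 3*(-39 + ⅕) = 3*(-194/5) = -582/5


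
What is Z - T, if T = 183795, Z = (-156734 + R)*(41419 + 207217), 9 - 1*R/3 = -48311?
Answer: -2927624059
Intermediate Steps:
R = 144960 (R = 27 - 3*(-48311) = 27 + 144933 = 144960)
Z = -2927440264 (Z = (-156734 + 144960)*(41419 + 207217) = -11774*248636 = -2927440264)
Z - T = -2927440264 - 1*183795 = -2927440264 - 183795 = -2927624059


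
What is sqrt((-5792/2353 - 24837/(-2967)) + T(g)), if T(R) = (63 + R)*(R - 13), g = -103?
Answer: sqrt(767980225363)/12857 ≈ 68.161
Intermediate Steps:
T(R) = (-13 + R)*(63 + R) (T(R) = (63 + R)*(-13 + R) = (-13 + R)*(63 + R))
sqrt((-5792/2353 - 24837/(-2967)) + T(g)) = sqrt((-5792/2353 - 24837/(-2967)) + (-819 + (-103)**2 + 50*(-103))) = sqrt((-5792*1/2353 - 24837*(-1/2967)) + (-819 + 10609 - 5150)) = sqrt((-32/13 + 8279/989) + 4640) = sqrt(75979/12857 + 4640) = sqrt(59732459/12857) = sqrt(767980225363)/12857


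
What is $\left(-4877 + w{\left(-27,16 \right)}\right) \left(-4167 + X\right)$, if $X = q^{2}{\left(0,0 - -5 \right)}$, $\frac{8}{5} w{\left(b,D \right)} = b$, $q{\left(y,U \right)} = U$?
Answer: $\frac{81081721}{4} \approx 2.027 \cdot 10^{7}$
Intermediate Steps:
$w{\left(b,D \right)} = \frac{5 b}{8}$
$X = 25$ ($X = \left(0 - -5\right)^{2} = \left(0 + 5\right)^{2} = 5^{2} = 25$)
$\left(-4877 + w{\left(-27,16 \right)}\right) \left(-4167 + X\right) = \left(-4877 + \frac{5}{8} \left(-27\right)\right) \left(-4167 + 25\right) = \left(-4877 - \frac{135}{8}\right) \left(-4142\right) = \left(- \frac{39151}{8}\right) \left(-4142\right) = \frac{81081721}{4}$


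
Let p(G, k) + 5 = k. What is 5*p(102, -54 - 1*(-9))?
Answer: -250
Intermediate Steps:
p(G, k) = -5 + k
5*p(102, -54 - 1*(-9)) = 5*(-5 + (-54 - 1*(-9))) = 5*(-5 + (-54 + 9)) = 5*(-5 - 45) = 5*(-50) = -250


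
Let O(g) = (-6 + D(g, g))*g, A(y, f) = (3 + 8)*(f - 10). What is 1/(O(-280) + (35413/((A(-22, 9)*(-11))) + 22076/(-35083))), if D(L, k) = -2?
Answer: 4245043/10748619403 ≈ 0.00039494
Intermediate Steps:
A(y, f) = -110 + 11*f (A(y, f) = 11*(-10 + f) = -110 + 11*f)
O(g) = -8*g (O(g) = (-6 - 2)*g = -8*g)
1/(O(-280) + (35413/((A(-22, 9)*(-11))) + 22076/(-35083))) = 1/(-8*(-280) + (35413/(((-110 + 11*9)*(-11))) + 22076/(-35083))) = 1/(2240 + (35413/(((-110 + 99)*(-11))) + 22076*(-1/35083))) = 1/(2240 + (35413/((-11*(-11))) - 22076/35083)) = 1/(2240 + (35413/121 - 22076/35083)) = 1/(2240 + 1239723083/4245043) = 1/(10748619403/4245043) = 4245043/10748619403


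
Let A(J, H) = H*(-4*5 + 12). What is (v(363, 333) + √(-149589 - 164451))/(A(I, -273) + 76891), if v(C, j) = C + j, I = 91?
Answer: 696/79075 + 2*I*√78510/79075 ≈ 0.0088018 + 0.0070869*I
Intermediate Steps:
A(J, H) = -8*H (A(J, H) = H*(-20 + 12) = H*(-8) = -8*H)
(v(363, 333) + √(-149589 - 164451))/(A(I, -273) + 76891) = ((363 + 333) + √(-149589 - 164451))/(-8*(-273) + 76891) = (696 + √(-314040))/(2184 + 76891) = (696 + 2*I*√78510)/79075 = (696 + 2*I*√78510)*(1/79075) = 696/79075 + 2*I*√78510/79075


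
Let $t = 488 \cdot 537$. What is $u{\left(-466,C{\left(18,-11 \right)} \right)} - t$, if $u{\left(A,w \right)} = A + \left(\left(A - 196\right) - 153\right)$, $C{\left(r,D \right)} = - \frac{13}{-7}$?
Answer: $-263337$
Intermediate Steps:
$C{\left(r,D \right)} = \frac{13}{7}$ ($C{\left(r,D \right)} = \left(-13\right) \left(- \frac{1}{7}\right) = \frac{13}{7}$)
$t = 262056$
$u{\left(A,w \right)} = -349 + 2 A$ ($u{\left(A,w \right)} = A + \left(\left(-196 + A\right) - 153\right) = A + \left(-349 + A\right) = -349 + 2 A$)
$u{\left(-466,C{\left(18,-11 \right)} \right)} - t = \left(-349 + 2 \left(-466\right)\right) - 262056 = \left(-349 - 932\right) - 262056 = -1281 - 262056 = -263337$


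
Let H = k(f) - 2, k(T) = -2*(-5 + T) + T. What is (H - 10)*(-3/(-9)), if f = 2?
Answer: -4/3 ≈ -1.3333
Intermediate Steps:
k(T) = 10 - T (k(T) = (10 - 2*T) + T = 10 - T)
H = 6 (H = (10 - 1*2) - 2 = (10 - 2) - 2 = 8 - 2 = 6)
(H - 10)*(-3/(-9)) = (6 - 10)*(-3/(-9)) = -(-12)*(-1)/9 = -4*⅓ = -4/3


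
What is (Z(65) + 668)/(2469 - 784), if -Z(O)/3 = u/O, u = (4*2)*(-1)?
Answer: 43444/109525 ≈ 0.39666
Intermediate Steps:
u = -8 (u = 8*(-1) = -8)
Z(O) = 24/O (Z(O) = -(-24)/O = 24/O)
(Z(65) + 668)/(2469 - 784) = (24/65 + 668)/(2469 - 784) = (24*(1/65) + 668)/1685 = (24/65 + 668)*(1/1685) = (43444/65)*(1/1685) = 43444/109525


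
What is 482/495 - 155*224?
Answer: -17185918/495 ≈ -34719.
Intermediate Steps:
482/495 - 155*224 = 482*(1/495) - 34720 = 482/495 - 34720 = -17185918/495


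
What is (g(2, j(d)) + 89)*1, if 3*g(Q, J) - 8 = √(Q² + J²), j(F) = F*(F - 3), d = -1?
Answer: 275/3 + 2*√5/3 ≈ 93.157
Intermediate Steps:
j(F) = F*(-3 + F)
g(Q, J) = 8/3 + √(J² + Q²)/3 (g(Q, J) = 8/3 + √(Q² + J²)/3 = 8/3 + √(J² + Q²)/3)
(g(2, j(d)) + 89)*1 = ((8/3 + √((-(-3 - 1))² + 2²)/3) + 89)*1 = ((8/3 + √((-1*(-4))² + 4)/3) + 89)*1 = ((8/3 + √(4² + 4)/3) + 89)*1 = ((8/3 + √(16 + 4)/3) + 89)*1 = ((8/3 + √20/3) + 89)*1 = ((8/3 + (2*√5)/3) + 89)*1 = ((8/3 + 2*√5/3) + 89)*1 = (275/3 + 2*√5/3)*1 = 275/3 + 2*√5/3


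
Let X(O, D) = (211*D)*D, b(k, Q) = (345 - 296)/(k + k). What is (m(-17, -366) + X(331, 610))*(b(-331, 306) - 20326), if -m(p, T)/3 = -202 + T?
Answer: -528242144533122/331 ≈ -1.5959e+12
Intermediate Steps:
m(p, T) = 606 - 3*T (m(p, T) = -3*(-202 + T) = 606 - 3*T)
b(k, Q) = 49/(2*k) (b(k, Q) = 49/((2*k)) = 49*(1/(2*k)) = 49/(2*k))
X(O, D) = 211*D**2
(m(-17, -366) + X(331, 610))*(b(-331, 306) - 20326) = ((606 - 3*(-366)) + 211*610**2)*((49/2)/(-331) - 20326) = ((606 + 1098) + 211*372100)*((49/2)*(-1/331) - 20326) = (1704 + 78513100)*(-49/662 - 20326) = 78514804*(-13455861/662) = -528242144533122/331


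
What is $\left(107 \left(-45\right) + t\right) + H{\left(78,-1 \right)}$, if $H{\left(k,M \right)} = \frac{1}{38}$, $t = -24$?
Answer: $- \frac{183881}{38} \approx -4839.0$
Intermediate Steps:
$H{\left(k,M \right)} = \frac{1}{38}$
$\left(107 \left(-45\right) + t\right) + H{\left(78,-1 \right)} = \left(107 \left(-45\right) - 24\right) + \frac{1}{38} = \left(-4815 - 24\right) + \frac{1}{38} = -4839 + \frac{1}{38} = - \frac{183881}{38}$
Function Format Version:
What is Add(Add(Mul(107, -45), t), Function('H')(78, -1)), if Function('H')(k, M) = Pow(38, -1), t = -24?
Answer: Rational(-183881, 38) ≈ -4839.0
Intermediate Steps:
Function('H')(k, M) = Rational(1, 38)
Add(Add(Mul(107, -45), t), Function('H')(78, -1)) = Add(Add(Mul(107, -45), -24), Rational(1, 38)) = Add(Add(-4815, -24), Rational(1, 38)) = Add(-4839, Rational(1, 38)) = Rational(-183881, 38)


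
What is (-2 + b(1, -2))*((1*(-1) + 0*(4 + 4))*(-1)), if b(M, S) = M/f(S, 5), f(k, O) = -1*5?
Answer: -11/5 ≈ -2.2000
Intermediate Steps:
f(k, O) = -5
b(M, S) = -M/5 (b(M, S) = M/(-5) = M*(-⅕) = -M/5)
(-2 + b(1, -2))*((1*(-1) + 0*(4 + 4))*(-1)) = (-2 - ⅕*1)*((1*(-1) + 0*(4 + 4))*(-1)) = (-2 - ⅕)*((-1 + 0*8)*(-1)) = -11*(-1 + 0)*(-1)/5 = -(-11)*(-1)/5 = -11/5*1 = -11/5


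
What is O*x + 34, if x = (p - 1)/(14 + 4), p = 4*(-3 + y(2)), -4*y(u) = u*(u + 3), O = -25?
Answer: 1187/18 ≈ 65.944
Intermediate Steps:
y(u) = -u*(3 + u)/4 (y(u) = -u*(u + 3)/4 = -u*(3 + u)/4)
p = -22 (p = 4*(-3 - ¼*2*(3 + 2)) = 4*(-3 - ¼*2*5) = 4*(-3 - 5/2) = 4*(-11/2) = -22)
x = -23/18 (x = (-22 - 1)/(14 + 4) = -23/18 ≈ -1.2778)
O*x + 34 = -25*(-23/18) + 34 = 575/18 + 34 = 1187/18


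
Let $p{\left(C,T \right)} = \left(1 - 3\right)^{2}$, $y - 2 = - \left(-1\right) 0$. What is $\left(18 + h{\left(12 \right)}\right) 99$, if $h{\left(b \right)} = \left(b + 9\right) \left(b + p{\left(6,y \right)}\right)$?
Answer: $35046$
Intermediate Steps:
$y = 2$ ($y = 2 - \left(-1\right) 0 = 2 - 0 = 2 + 0 = 2$)
$p{\left(C,T \right)} = 4$ ($p{\left(C,T \right)} = \left(-2\right)^{2} = 4$)
$h{\left(b \right)} = \left(4 + b\right) \left(9 + b\right)$ ($h{\left(b \right)} = \left(b + 9\right) \left(b + 4\right) = \left(9 + b\right) \left(4 + b\right) = \left(4 + b\right) \left(9 + b\right)$)
$\left(18 + h{\left(12 \right)}\right) 99 = \left(18 + \left(36 + 12^{2} + 13 \cdot 12\right)\right) 99 = \left(18 + \left(36 + 144 + 156\right)\right) 99 = \left(18 + 336\right) 99 = 354 \cdot 99 = 35046$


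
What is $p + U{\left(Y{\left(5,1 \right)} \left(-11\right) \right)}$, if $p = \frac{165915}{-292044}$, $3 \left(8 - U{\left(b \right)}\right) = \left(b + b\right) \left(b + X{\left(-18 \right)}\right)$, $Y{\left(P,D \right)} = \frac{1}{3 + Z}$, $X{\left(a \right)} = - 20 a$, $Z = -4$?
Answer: $- \frac{792383939}{292044} \approx -2713.2$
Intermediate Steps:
$Y{\left(P,D \right)} = -1$ ($Y{\left(P,D \right)} = \frac{1}{3 - 4} = \frac{1}{-1} = -1$)
$U{\left(b \right)} = 8 - \frac{2 b \left(360 + b\right)}{3}$ ($U{\left(b \right)} = 8 - \frac{\left(b + b\right) \left(b - -360\right)}{3} = 8 - \frac{2 b \left(b + 360\right)}{3} = 8 - \frac{2 b \left(360 + b\right)}{3}$)
$p = - \frac{55305}{97348}$ ($p = 165915 \left(- \frac{1}{292044}\right) = - \frac{55305}{97348} \approx -0.56812$)
$p + U{\left(Y{\left(5,1 \right)} \left(-11\right) \right)} = - \frac{55305}{97348} - \left(-8 + \frac{242}{3} + 240 \left(-1\right) \left(-11\right)\right) = - \frac{55305}{97348} - \left(2632 + \frac{242}{3}\right) = - \frac{55305}{97348} - \frac{8138}{3} = - \frac{792383939}{292044}$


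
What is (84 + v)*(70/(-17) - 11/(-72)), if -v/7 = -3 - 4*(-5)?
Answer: 169855/1224 ≈ 138.77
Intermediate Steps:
v = -119 (v = -7*(-3 - 4*(-5)) = -7*(-3 + 20) = -7*17 = -119)
(84 + v)*(70/(-17) - 11/(-72)) = (84 - 119)*(70/(-17) - 11/(-72)) = -35*(70*(-1/17) - 11*(-1/72)) = -35*(-70/17 + 11/72) = -35*(-4853/1224) = 169855/1224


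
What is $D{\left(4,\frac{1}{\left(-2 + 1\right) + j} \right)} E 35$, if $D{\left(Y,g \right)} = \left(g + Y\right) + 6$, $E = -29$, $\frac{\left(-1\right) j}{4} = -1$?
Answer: $- \frac{31465}{3} \approx -10488.0$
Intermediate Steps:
$j = 4$ ($j = \left(-4\right) \left(-1\right) = 4$)
$D{\left(Y,g \right)} = 6 + Y + g$ ($D{\left(Y,g \right)} = \left(Y + g\right) + 6 = 6 + Y + g$)
$D{\left(4,\frac{1}{\left(-2 + 1\right) + j} \right)} E 35 = \left(6 + 4 + \frac{1}{\left(-2 + 1\right) + 4}\right) \left(-29\right) 35 = \left(6 + 4 + \frac{1}{-1 + 4}\right) \left(-29\right) 35 = \left(6 + 4 + \frac{1}{3}\right) \left(-29\right) 35 = \frac{31}{3} \left(-29\right) 35 = \left(- \frac{899}{3}\right) 35 = - \frac{31465}{3}$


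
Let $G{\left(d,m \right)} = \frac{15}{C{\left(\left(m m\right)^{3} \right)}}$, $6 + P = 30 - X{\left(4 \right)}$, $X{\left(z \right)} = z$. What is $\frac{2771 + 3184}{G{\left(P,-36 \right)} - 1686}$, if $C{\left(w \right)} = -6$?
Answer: $- \frac{11910}{3377} \approx -3.5268$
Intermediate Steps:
$P = 20$ ($P = -6 + \left(30 - 4\right) = -6 + 26 = 20$)
$G{\left(d,m \right)} = - \frac{5}{2}$ ($G{\left(d,m \right)} = \frac{15}{-6} = 15 \left(- \frac{1}{6}\right) = - \frac{5}{2}$)
$\frac{2771 + 3184}{G{\left(P,-36 \right)} - 1686} = \frac{2771 + 3184}{- \frac{5}{2} - 1686} = \frac{5955}{- \frac{3377}{2}} = 5955 \left(- \frac{2}{3377}\right) = - \frac{11910}{3377}$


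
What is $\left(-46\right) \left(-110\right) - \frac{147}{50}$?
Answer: $\frac{252853}{50} \approx 5057.1$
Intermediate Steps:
$\left(-46\right) \left(-110\right) - \frac{147}{50} = 5060 - \frac{147}{50} = \frac{252853}{50}$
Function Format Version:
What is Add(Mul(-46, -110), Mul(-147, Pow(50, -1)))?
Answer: Rational(252853, 50) ≈ 5057.1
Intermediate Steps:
Add(Mul(-46, -110), Mul(-147, Pow(50, -1))) = Add(5060, Mul(-147, Rational(1, 50))) = Add(5060, Rational(-147, 50)) = Rational(252853, 50)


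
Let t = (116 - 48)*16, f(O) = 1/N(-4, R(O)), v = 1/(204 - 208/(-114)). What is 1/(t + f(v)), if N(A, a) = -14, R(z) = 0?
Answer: 14/15231 ≈ 0.00091918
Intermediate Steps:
v = 57/11732 (v = 1/(204 - 208*(-1/114)) = 1/(204 + 104/57) = 1/(11732/57) = 57/11732 ≈ 0.0048585)
f(O) = -1/14 (f(O) = 1/(-14) = -1/14)
t = 1088 (t = 68*16 = 1088)
1/(t + f(v)) = 1/(1088 - 1/14) = 1/(15231/14) = 14/15231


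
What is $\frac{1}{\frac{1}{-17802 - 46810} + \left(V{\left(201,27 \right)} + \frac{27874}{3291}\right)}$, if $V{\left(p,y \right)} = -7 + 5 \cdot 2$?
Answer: $\frac{212638092}{2438905873} \approx 0.087186$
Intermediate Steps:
$V{\left(p,y \right)} = 3$ ($V{\left(p,y \right)} = -7 + 10 = 3$)
$\frac{1}{\frac{1}{-17802 - 46810} + \left(V{\left(201,27 \right)} + \frac{27874}{3291}\right)} = \frac{1}{\frac{1}{-17802 - 46810} + \left(3 + \frac{27874}{3291}\right)} = \frac{1}{\frac{1}{-64612} + \left(3 + 27874 \cdot \frac{1}{3291}\right)} = \frac{1}{- \frac{1}{64612} + \left(3 + \frac{27874}{3291}\right)} = \frac{1}{- \frac{1}{64612} + \frac{37747}{3291}} = \frac{1}{\frac{2438905873}{212638092}} = \frac{212638092}{2438905873}$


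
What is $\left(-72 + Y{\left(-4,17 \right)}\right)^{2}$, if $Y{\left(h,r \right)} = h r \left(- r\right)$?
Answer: $1175056$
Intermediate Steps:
$Y{\left(h,r \right)} = - h r^{2}$
$\left(-72 + Y{\left(-4,17 \right)}\right)^{2} = \left(-72 - - 4 \cdot 17^{2}\right)^{2} = \left(-72 - \left(-4\right) 289\right)^{2} = \left(-72 + 1156\right)^{2} = 1084^{2} = 1175056$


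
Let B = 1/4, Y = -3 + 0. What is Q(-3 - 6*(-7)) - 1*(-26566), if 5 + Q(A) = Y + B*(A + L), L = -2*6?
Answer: 106259/4 ≈ 26565.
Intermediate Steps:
L = -12
Y = -3
B = ¼ (B = 1*(¼) = ¼ ≈ 0.25000)
Q(A) = -11 + A/4 (Q(A) = -5 + (-3 + (A - 12)/4) = -5 + (-3 + (-12 + A)/4) = -5 + (-3 + (-3 + A/4)) = -5 + (-6 + A/4) = -11 + A/4)
Q(-3 - 6*(-7)) - 1*(-26566) = (-11 + (-3 - 6*(-7))/4) - 1*(-26566) = (-11 + (-3 + 42)/4) + 26566 = (-11 + (¼)*39) + 26566 = (-11 + 39/4) + 26566 = -5/4 + 26566 = 106259/4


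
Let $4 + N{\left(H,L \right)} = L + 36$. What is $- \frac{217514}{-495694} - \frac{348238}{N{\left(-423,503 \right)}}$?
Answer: $- \frac{86251558591}{132598145} \approx -650.47$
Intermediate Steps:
$N{\left(H,L \right)} = 32 + L$ ($N{\left(H,L \right)} = -4 + \left(L + 36\right) = -4 + \left(36 + L\right) = 32 + L$)
$- \frac{217514}{-495694} - \frac{348238}{N{\left(-423,503 \right)}} = - \frac{217514}{-495694} - \frac{348238}{32 + 503} = \left(-217514\right) \left(- \frac{1}{495694}\right) - \frac{348238}{535} = \frac{108757}{247847} - \frac{348238}{535} = - \frac{86251558591}{132598145}$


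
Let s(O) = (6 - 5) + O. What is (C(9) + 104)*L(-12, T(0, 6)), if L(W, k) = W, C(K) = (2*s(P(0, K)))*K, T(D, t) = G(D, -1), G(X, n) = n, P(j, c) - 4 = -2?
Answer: -1896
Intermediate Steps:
P(j, c) = 2 (P(j, c) = 4 - 2 = 2)
s(O) = 1 + O
T(D, t) = -1
C(K) = 6*K (C(K) = (2*(1 + 2))*K = (2*3)*K = 6*K)
(C(9) + 104)*L(-12, T(0, 6)) = (6*9 + 104)*(-12) = (54 + 104)*(-12) = 158*(-12) = -1896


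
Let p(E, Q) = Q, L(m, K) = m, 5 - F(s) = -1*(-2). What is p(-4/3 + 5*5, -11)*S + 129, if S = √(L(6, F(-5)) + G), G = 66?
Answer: 129 - 66*√2 ≈ 35.662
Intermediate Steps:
F(s) = 3 (F(s) = 5 - (-1)*(-2) = 5 - 1*2 = 5 - 2 = 3)
S = 6*√2 (S = √(6 + 66) = √72 = 6*√2 ≈ 8.4853)
p(-4/3 + 5*5, -11)*S + 129 = -66*√2 + 129 = 129 - 66*√2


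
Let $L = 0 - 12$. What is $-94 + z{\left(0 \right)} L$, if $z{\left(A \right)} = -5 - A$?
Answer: $-34$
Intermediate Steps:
$L = -12$ ($L = 0 - 12 = -12$)
$-94 + z{\left(0 \right)} L = -94 + \left(-5 - 0\right) \left(-12\right) = -94 + \left(-5 + 0\right) \left(-12\right) = -94 - -60 = -94 + 60 = -34$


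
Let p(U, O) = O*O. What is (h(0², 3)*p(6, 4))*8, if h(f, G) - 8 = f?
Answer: 1024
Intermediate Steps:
h(f, G) = 8 + f
p(U, O) = O²
(h(0², 3)*p(6, 4))*8 = ((8 + 0²)*4²)*8 = ((8 + 0)*16)*8 = (8*16)*8 = 128*8 = 1024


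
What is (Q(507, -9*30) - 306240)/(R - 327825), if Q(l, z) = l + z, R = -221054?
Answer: 306003/548879 ≈ 0.55751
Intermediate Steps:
(Q(507, -9*30) - 306240)/(R - 327825) = ((507 - 9*30) - 306240)/(-221054 - 327825) = ((507 - 270) - 306240)/(-548879) = (237 - 306240)*(-1/548879) = -306003*(-1/548879) = 306003/548879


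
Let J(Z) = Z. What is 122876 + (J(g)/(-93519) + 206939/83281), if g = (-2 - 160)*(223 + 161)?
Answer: 106336282838417/865372871 ≈ 1.2288e+5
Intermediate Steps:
g = -62208 (g = -162*384 = -62208)
122876 + (J(g)/(-93519) + 206939/83281) = 122876 + (-62208/(-93519) + 206939/83281) = 122876 + (-62208*(-1/93519) + 206939*(1/83281)) = 122876 + (6912/10391 + 206939/83281) = 122876 + 2725941421/865372871 = 106336282838417/865372871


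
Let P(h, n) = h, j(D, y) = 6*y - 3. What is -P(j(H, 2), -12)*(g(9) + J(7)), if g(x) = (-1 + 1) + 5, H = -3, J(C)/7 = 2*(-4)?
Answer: 459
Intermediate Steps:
J(C) = -56 (J(C) = 7*(2*(-4)) = 7*(-8) = -56)
j(D, y) = -3 + 6*y
g(x) = 5 (g(x) = 0 + 5 = 5)
-P(j(H, 2), -12)*(g(9) + J(7)) = -(-3 + 6*2)*(5 - 56) = -(-3 + 12)*(-51) = -9*(-51) = -1*(-459) = 459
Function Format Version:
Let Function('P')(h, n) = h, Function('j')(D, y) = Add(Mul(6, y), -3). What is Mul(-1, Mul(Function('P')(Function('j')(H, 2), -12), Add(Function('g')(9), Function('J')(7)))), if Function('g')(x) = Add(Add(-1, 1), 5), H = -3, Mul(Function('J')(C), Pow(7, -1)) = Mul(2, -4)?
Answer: 459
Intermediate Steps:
Function('J')(C) = -56 (Function('J')(C) = Mul(7, Mul(2, -4)) = Mul(7, -8) = -56)
Function('j')(D, y) = Add(-3, Mul(6, y))
Function('g')(x) = 5 (Function('g')(x) = Add(0, 5) = 5)
Mul(-1, Mul(Function('P')(Function('j')(H, 2), -12), Add(Function('g')(9), Function('J')(7)))) = Mul(-1, Mul(Add(-3, Mul(6, 2)), Add(5, -56))) = Mul(-1, Mul(Add(-3, 12), -51)) = Mul(-1, Mul(9, -51)) = Mul(-1, -459) = 459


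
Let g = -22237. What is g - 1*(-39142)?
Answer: 16905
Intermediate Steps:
g - 1*(-39142) = -22237 - 1*(-39142) = -22237 + 39142 = 16905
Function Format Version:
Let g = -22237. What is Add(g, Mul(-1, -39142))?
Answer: 16905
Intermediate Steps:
Add(g, Mul(-1, -39142)) = Add(-22237, Mul(-1, -39142)) = Add(-22237, 39142) = 16905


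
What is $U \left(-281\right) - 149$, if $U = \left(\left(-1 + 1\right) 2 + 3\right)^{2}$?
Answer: $-2678$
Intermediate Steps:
$U = 9$ ($U = \left(0 \cdot 2 + 3\right)^{2} = \left(0 + 3\right)^{2} = 3^{2} = 9$)
$U \left(-281\right) - 149 = 9 \left(-281\right) - 149 = -2529 - 149 = -2678$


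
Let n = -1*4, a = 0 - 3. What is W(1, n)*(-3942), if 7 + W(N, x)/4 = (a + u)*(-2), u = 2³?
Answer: 268056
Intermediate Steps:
a = -3
u = 8
n = -4
W(N, x) = -68 (W(N, x) = -28 + 4*((-3 + 8)*(-2)) = -28 + 4*(5*(-2)) = -28 + 4*(-10) = -28 - 40 = -68)
W(1, n)*(-3942) = -68*(-3942) = 268056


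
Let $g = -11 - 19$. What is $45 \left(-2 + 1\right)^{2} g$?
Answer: $-1350$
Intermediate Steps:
$g = -30$ ($g = -11 - 19 = -30$)
$45 \left(-2 + 1\right)^{2} g = 45 \left(-2 + 1\right)^{2} \left(-30\right) = 45 \left(-1\right)^{2} \left(-30\right) = 45 \cdot 1 \left(-30\right) = 45 \left(-30\right) = -1350$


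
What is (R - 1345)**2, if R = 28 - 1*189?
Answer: 2268036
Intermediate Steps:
R = -161 (R = 28 - 189 = -161)
(R - 1345)**2 = (-161 - 1345)**2 = (-1506)**2 = 2268036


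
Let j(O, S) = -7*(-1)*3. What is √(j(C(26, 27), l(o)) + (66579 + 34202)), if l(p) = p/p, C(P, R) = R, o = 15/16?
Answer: √100802 ≈ 317.49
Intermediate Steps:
o = 15/16 (o = 15*(1/16) = 15/16 ≈ 0.93750)
l(p) = 1
j(O, S) = 21 (j(O, S) = 7*3 = 21)
√(j(C(26, 27), l(o)) + (66579 + 34202)) = √(21 + (66579 + 34202)) = √(21 + 100781) = √100802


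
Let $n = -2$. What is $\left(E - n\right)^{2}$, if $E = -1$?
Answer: $1$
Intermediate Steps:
$\left(E - n\right)^{2} = \left(-1 - -2\right)^{2} = \left(-1 + 2\right)^{2} = 1^{2} = 1$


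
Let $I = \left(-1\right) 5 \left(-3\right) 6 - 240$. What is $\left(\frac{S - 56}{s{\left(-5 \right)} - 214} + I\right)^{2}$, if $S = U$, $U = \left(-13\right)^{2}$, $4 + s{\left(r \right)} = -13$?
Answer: $\frac{1208466169}{53361} \approx 22647.0$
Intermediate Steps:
$s{\left(r \right)} = -17$ ($s{\left(r \right)} = -4 - 13 = -17$)
$U = 169$
$S = 169$
$I = -150$ ($I = \left(-5\right) \left(-3\right) 6 - 240 = 15 \cdot 6 - 240 = 90 - 240 = -150$)
$\left(\frac{S - 56}{s{\left(-5 \right)} - 214} + I\right)^{2} = \left(\frac{169 - 56}{-17 - 214} - 150\right)^{2} = \left(\frac{113}{-231} - 150\right)^{2} = \left(113 \left(- \frac{1}{231}\right) - 150\right)^{2} = \left(- \frac{113}{231} - 150\right)^{2} = \left(- \frac{34763}{231}\right)^{2} = \frac{1208466169}{53361}$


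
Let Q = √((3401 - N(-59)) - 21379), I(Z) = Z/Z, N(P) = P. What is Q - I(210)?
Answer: -1 + 3*I*√1991 ≈ -1.0 + 133.86*I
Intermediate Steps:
I(Z) = 1
Q = 3*I*√1991 (Q = √((3401 - 1*(-59)) - 21379) = √((3401 + 59) - 21379) = √(3460 - 21379) = √(-17919) = 3*I*√1991 ≈ 133.86*I)
Q - I(210) = 3*I*√1991 - 1*1 = 3*I*√1991 - 1 = -1 + 3*I*√1991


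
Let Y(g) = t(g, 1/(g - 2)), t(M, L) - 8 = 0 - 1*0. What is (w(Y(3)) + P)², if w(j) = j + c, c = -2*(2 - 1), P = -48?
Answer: 1764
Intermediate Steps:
c = -2 (c = -2*1 = -2)
t(M, L) = 8 (t(M, L) = 8 + (0 - 1*0) = 8 + (0 + 0) = 8 + 0 = 8)
Y(g) = 8
w(j) = -2 + j (w(j) = j - 2 = -2 + j)
(w(Y(3)) + P)² = ((-2 + 8) - 48)² = (6 - 48)² = (-42)² = 1764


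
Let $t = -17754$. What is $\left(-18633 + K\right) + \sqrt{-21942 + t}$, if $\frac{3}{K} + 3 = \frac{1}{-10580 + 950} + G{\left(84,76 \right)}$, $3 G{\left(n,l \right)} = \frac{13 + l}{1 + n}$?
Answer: $- \frac{8087380827}{434009} + 4 i \sqrt{2481} \approx -18634.0 + 199.24 i$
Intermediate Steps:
$G{\left(n,l \right)} = \frac{13 + l}{3 \left(1 + n\right)}$ ($G{\left(n,l \right)} = \frac{\left(13 + l\right) \frac{1}{1 + n}}{3} = \frac{\frac{1}{1 + n} \left(13 + l\right)}{3} = \frac{13 + l}{3 \left(1 + n\right)}$)
$K = - \frac{491130}{434009}$ ($K = \frac{3}{-3 + \left(\frac{1}{-10580 + 950} + \frac{13 + 76}{3 \left(1 + 84\right)}\right)} = \frac{3}{-3 + \left(\frac{1}{-9630} + \frac{1}{3} \cdot \frac{1}{85} \cdot 89\right)} = \frac{3}{-3 - \left(\frac{1}{9630} - \frac{89}{255}\right)} = \frac{3}{-3 + \left(- \frac{1}{9630} + \frac{89}{255}\right)} = \frac{3}{-3 + \frac{57121}{163710}} = \frac{3}{- \frac{434009}{163710}} = 3 \left(- \frac{163710}{434009}\right) = - \frac{491130}{434009} \approx -1.1316$)
$\left(-18633 + K\right) + \sqrt{-21942 + t} = \left(-18633 - \frac{491130}{434009}\right) + \sqrt{-21942 - 17754} = - \frac{8087380827}{434009} + \sqrt{-39696} = - \frac{8087380827}{434009} + 4 i \sqrt{2481}$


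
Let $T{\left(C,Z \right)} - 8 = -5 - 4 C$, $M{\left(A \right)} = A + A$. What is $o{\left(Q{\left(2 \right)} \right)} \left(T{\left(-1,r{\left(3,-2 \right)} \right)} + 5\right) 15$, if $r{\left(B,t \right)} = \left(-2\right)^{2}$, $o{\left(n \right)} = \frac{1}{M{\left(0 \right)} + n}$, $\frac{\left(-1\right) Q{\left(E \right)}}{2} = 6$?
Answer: $-15$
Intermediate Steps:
$Q{\left(E \right)} = -12$ ($Q{\left(E \right)} = \left(-2\right) 6 = -12$)
$M{\left(A \right)} = 2 A$
$o{\left(n \right)} = \frac{1}{n}$ ($o{\left(n \right)} = \frac{1}{2 \cdot 0 + n} = \frac{1}{0 + n} = \frac{1}{n}$)
$r{\left(B,t \right)} = 4$
$T{\left(C,Z \right)} = 3 - 4 C$ ($T{\left(C,Z \right)} = 8 - \left(5 + 4 C\right) = 3 - 4 C$)
$o{\left(Q{\left(2 \right)} \right)} \left(T{\left(-1,r{\left(3,-2 \right)} \right)} + 5\right) 15 = \frac{\left(3 - -4\right) + 5}{-12} \cdot 15 = - \frac{\left(3 + 4\right) + 5}{12} \cdot 15 = - \frac{7 + 5}{12} \cdot 15 = \left(- \frac{1}{12}\right) 12 \cdot 15 = \left(-1\right) 15 = -15$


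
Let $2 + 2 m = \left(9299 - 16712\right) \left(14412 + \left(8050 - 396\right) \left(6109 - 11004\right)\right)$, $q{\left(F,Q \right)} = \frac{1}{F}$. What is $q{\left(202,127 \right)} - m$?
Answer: $- \frac{28040737881331}{202} \approx -1.3882 \cdot 10^{11}$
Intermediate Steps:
$m = 138815534066$ ($m = -1 + \frac{\left(9299 - 16712\right) \left(14412 + \left(8050 - 396\right) \left(6109 - 11004\right)\right)}{2} = -1 + \frac{\left(-7413\right) \left(14412 + 7654 \left(-4895\right)\right)}{2} = -1 + \frac{\left(-7413\right) \left(14412 - 37466330\right)}{2} = -1 + \frac{\left(-7413\right) \left(-37451918\right)}{2} = -1 + \frac{1}{2} \cdot 277631068134 = -1 + 138815534067 = 138815534066$)
$q{\left(202,127 \right)} - m = \frac{1}{202} - 138815534066 = - \frac{28040737881331}{202}$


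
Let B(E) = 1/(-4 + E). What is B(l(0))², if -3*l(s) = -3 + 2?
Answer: 9/121 ≈ 0.074380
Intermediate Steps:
l(s) = ⅓ (l(s) = -(-3 + 2)/3 = -⅓*(-1) = ⅓)
B(l(0))² = (1/(-4 + ⅓))² = (1/(-11/3))² = (-3/11)² = 9/121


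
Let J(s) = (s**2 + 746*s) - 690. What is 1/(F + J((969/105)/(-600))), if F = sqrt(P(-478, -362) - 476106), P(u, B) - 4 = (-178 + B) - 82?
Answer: -136423356028911000000/188411191202247886896241 - 388962000000000000*I*sqrt(119181)/188411191202247886896241 ≈ -0.00072407 - 0.0007127*I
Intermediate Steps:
P(u, B) = -256 + B (P(u, B) = 4 + ((-178 + B) - 82) = 4 + (-260 + B) = -256 + B)
F = 2*I*sqrt(119181) (F = sqrt((-256 - 362) - 476106) = sqrt(-618 - 476106) = sqrt(-476724) = 2*I*sqrt(119181) ≈ 690.45*I)
J(s) = -690 + s**2 + 746*s
1/(F + J((969/105)/(-600))) = 1/(2*I*sqrt(119181) + (-690 + ((969/105)/(-600))**2 + 746*((969/105)/(-600)))) = 1/(2*I*sqrt(119181) + (-690 + ((969*(1/105))*(-1/600))**2 + 746*((969*(1/105))*(-1/600)))) = 1/(2*I*sqrt(119181) + (-690 + ((323/35)*(-1/600))**2 + 746*((323/35)*(-1/600)))) = 1/(2*I*sqrt(119181) + (-690 + (-323/21000)**2 + 746*(-323/21000))) = 1/(2*I*sqrt(119181) + (-690 + 104329/441000000 - 120479/10500)) = 1/(2*I*sqrt(119181) - 309350013671/441000000) = 1/(-309350013671/441000000 + 2*I*sqrt(119181))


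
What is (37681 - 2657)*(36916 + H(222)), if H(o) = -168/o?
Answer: 47838020736/37 ≈ 1.2929e+9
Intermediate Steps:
H(o) = -168/o
(37681 - 2657)*(36916 + H(222)) = (37681 - 2657)*(36916 - 168/222) = 35024*(36916 - 168*1/222) = 35024*(36916 - 28/37) = 35024*(1365864/37) = 47838020736/37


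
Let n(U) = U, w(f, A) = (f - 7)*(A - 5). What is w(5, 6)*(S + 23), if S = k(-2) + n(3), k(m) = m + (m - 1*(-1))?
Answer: -46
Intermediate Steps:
w(f, A) = (-7 + f)*(-5 + A)
k(m) = 1 + 2*m (k(m) = m + (m + 1) = m + (1 + m) = 1 + 2*m)
S = 0 (S = (1 + 2*(-2)) + 3 = (1 - 4) + 3 = -3 + 3 = 0)
w(5, 6)*(S + 23) = (35 - 7*6 - 5*5 + 6*5)*(0 + 23) = (35 - 42 - 25 + 30)*23 = -2*23 = -46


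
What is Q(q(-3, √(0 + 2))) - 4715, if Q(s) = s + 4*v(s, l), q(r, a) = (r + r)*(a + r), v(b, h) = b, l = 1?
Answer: -4625 - 30*√2 ≈ -4667.4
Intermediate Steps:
q(r, a) = 2*r*(a + r) (q(r, a) = (2*r)*(a + r) = 2*r*(a + r))
Q(s) = 5*s (Q(s) = s + 4*s = 5*s)
Q(q(-3, √(0 + 2))) - 4715 = 5*(2*(-3)*(√(0 + 2) - 3)) - 4715 = 5*(2*(-3)*(√2 - 3)) - 4715 = 5*(2*(-3)*(-3 + √2)) - 4715 = 5*(18 - 6*√2) - 4715 = (90 - 30*√2) - 4715 = -4625 - 30*√2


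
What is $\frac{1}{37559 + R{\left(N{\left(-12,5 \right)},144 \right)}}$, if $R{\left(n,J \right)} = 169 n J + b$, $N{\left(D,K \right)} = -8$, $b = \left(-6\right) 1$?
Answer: $- \frac{1}{157135} \approx -6.364 \cdot 10^{-6}$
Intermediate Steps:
$b = -6$
$R{\left(n,J \right)} = -6 + 169 J n$ ($R{\left(n,J \right)} = 169 n J - 6 = 169 J n - 6 = -6 + 169 J n$)
$\frac{1}{37559 + R{\left(N{\left(-12,5 \right)},144 \right)}} = \frac{1}{37559 + \left(-6 + 169 \cdot 144 \left(-8\right)\right)} = \frac{1}{37559 - 194694} = \frac{1}{-157135} = - \frac{1}{157135}$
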